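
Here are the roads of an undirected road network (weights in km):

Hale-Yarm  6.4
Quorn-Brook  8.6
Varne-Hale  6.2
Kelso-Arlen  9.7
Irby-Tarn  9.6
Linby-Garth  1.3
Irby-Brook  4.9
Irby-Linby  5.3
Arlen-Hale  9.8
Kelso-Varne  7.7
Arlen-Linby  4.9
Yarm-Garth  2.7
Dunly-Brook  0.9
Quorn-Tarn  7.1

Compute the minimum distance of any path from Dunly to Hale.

Shortest distances from Dunly:
Dunly: 0
Brook: 0.9  (via Dunly)
Irby: 5.8  (via Brook)
Quorn: 9.5  (via Brook)
Linby: 11.1  (via Irby)
Garth: 12.4  (via Linby)
Yarm: 15.1  (via Garth)
Tarn: 15.4  (via Irby)
Arlen: 16  (via Linby)
Hale: 21.5  (via Yarm)
Shortest route: Dunly–Brook–Irby–Linby–Garth–Yarm–Hale = 21.5 km.

21.5 km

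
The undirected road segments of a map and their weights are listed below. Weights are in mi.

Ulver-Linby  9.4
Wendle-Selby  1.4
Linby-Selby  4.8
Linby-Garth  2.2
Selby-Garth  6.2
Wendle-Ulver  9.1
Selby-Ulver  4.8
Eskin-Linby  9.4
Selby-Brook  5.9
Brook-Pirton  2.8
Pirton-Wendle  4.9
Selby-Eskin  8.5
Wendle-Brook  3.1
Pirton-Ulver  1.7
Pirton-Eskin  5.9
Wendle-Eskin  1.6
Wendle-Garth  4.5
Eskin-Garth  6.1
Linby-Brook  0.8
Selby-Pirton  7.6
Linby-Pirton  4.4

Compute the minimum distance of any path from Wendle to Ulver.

6.2 mi

Settle nodes by increasing distance from Wendle:
Wendle: 0
Selby: 1.4  (via Wendle)
Eskin: 1.6  (via Wendle)
Brook: 3.1  (via Wendle)
Linby: 3.9  (via Brook)
Garth: 4.5  (via Wendle)
Pirton: 4.9  (via Wendle)
Ulver: 6.2  (via Selby)
Shortest route: Wendle → Selby → Ulver = 6.2 mi.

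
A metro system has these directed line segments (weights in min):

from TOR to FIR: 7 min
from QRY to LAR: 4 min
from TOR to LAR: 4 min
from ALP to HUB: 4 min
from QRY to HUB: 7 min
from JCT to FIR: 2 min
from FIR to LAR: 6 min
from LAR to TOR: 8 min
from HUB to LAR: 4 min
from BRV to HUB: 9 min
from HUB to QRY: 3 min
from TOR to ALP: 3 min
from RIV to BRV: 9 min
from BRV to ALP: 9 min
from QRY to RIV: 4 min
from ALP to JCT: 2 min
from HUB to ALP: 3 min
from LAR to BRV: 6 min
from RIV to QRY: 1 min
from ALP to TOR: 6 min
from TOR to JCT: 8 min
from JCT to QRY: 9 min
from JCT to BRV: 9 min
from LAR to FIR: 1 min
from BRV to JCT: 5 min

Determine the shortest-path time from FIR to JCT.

17 min

Compare a few routes:
FIR - LAR - TOR - ALP - JCT: 6+8+3+2 = 19
FIR - LAR - TOR - JCT: 6+8+8 = 22
FIR - LAR - BRV - ALP - JCT: 6+6+9+2 = 23
FIR - LAR - BRV - JCT: 6+6+5 = 17
The minimum is 17 min via FIR - LAR - BRV - JCT.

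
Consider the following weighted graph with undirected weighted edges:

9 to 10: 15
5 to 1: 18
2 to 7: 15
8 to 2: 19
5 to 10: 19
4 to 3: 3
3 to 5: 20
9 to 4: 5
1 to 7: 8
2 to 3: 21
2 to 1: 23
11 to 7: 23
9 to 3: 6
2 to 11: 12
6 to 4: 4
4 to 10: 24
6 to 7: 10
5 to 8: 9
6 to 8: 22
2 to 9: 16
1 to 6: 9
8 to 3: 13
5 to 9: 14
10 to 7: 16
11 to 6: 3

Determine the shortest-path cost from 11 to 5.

Enumerating some paths:
11 - 6 - 4 - 3 - 9 - 5: 3+4+3+6+14 = 30
11 - 6 - 4 - 9 - 5: 3+4+5+14 = 26
Cheapest is 11 - 6 - 4 - 9 - 5 at 26.

26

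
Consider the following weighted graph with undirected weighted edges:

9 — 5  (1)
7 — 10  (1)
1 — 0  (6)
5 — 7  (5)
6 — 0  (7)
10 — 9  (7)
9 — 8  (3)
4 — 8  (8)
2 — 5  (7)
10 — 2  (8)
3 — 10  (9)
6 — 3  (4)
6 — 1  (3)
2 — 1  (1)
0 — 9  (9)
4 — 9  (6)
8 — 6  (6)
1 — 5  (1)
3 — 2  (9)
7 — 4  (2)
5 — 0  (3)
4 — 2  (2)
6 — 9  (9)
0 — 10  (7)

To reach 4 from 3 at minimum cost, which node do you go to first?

6

Enumerating some paths:
3 - 2 - 4: 9+2 = 11
3 - 6 - 1 - 2 - 4: 4+3+1+2 = 10
3 - 10 - 7 - 4: 9+1+2 = 12
3 - 6 - 1 - 5 - 9 - 4: 4+3+1+1+6 = 15
Cheapest is 3 - 6 - 1 - 2 - 4 at 10.
So from 3 the first move is to 6.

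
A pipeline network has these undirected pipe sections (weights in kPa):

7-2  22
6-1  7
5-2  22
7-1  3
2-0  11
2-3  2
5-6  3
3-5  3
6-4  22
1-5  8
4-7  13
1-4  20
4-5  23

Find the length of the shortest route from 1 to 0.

Settle nodes by increasing distance from 1:
1: 0
7: 3  (via 1)
6: 7  (via 1)
5: 8  (via 1)
3: 11  (via 5)
2: 13  (via 3)
4: 16  (via 7)
0: 24  (via 2)
Shortest route: 1–5–3–2–0 = 24 kPa.

24 kPa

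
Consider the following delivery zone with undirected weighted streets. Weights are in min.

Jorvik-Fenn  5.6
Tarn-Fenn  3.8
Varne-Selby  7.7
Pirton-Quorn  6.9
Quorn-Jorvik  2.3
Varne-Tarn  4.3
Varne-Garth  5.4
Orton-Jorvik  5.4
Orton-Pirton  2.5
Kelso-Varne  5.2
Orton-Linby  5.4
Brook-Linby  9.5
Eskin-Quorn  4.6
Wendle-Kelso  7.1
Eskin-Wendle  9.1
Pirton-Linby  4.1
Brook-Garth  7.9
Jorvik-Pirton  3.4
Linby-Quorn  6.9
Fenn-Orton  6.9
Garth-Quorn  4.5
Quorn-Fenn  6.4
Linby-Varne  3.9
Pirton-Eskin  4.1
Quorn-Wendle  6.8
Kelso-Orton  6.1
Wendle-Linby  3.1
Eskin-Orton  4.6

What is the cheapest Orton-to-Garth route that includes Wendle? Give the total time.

Shortest Orton→Wendle: Orton → Linby → Wendle = 8.5
Shortest Wendle→Garth: Wendle → Quorn → Garth = 11.3
Total via Wendle: 8.5 + 11.3 = 19.8 min.

19.8 min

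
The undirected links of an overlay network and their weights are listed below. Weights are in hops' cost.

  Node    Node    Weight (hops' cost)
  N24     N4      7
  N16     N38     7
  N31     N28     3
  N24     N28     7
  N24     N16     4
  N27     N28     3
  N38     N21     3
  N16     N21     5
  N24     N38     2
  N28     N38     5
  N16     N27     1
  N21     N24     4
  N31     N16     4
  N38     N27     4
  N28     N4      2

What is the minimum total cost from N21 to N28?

Settle nodes by increasing distance from N21:
N21: 0
N38: 3  (via N21)
N24: 4  (via N21)
N16: 5  (via N21)
N27: 6  (via N16)
N28: 8  (via N38)
Shortest route: N21 → N38 → N28 = 8 hops' cost.

8 hops' cost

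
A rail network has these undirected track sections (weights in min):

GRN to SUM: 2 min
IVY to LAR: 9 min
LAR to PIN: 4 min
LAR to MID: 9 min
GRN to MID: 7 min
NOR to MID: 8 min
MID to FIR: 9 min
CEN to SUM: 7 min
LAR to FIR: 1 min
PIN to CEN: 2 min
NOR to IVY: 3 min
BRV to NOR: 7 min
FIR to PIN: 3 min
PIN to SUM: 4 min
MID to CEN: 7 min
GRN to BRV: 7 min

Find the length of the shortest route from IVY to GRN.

Running Dijkstra from IVY:
IVY: 0
NOR: 3  (via IVY)
LAR: 9  (via IVY)
FIR: 10  (via LAR)
BRV: 10  (via NOR)
MID: 11  (via NOR)
PIN: 13  (via LAR)
CEN: 15  (via PIN)
SUM: 17  (via PIN)
GRN: 17  (via BRV)
Shortest route: IVY–NOR–BRV–GRN = 17 min.

17 min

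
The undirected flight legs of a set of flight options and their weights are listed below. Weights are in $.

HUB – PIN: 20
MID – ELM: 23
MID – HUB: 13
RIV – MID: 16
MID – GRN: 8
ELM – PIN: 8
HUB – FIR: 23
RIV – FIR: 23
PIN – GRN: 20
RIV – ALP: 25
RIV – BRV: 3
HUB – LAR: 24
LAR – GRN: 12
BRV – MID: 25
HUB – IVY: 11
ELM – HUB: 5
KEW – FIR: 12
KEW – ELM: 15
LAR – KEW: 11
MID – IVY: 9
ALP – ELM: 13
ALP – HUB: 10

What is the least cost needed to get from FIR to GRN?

Running Dijkstra from FIR:
FIR: 0
KEW: 12  (via FIR)
RIV: 23  (via FIR)
HUB: 23  (via FIR)
LAR: 23  (via KEW)
BRV: 26  (via RIV)
ELM: 27  (via KEW)
ALP: 33  (via HUB)
IVY: 34  (via HUB)
GRN: 35  (via LAR)
Shortest route: FIR → KEW → LAR → GRN = $35.

$35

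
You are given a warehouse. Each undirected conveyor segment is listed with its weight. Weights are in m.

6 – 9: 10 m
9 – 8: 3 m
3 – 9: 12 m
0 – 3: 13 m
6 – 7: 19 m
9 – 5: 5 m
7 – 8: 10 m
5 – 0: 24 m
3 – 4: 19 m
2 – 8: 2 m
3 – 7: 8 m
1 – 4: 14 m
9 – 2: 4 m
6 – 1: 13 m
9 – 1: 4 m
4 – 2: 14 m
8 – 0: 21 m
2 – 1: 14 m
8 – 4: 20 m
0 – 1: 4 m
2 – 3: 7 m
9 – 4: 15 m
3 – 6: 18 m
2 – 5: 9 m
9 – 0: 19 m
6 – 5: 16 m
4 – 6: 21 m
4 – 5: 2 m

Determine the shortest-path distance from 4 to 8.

10 m

Settle nodes by increasing distance from 4:
4: 0
5: 2  (via 4)
9: 7  (via 5)
8: 10  (via 9)
Shortest route: 4 → 5 → 9 → 8 = 10 m.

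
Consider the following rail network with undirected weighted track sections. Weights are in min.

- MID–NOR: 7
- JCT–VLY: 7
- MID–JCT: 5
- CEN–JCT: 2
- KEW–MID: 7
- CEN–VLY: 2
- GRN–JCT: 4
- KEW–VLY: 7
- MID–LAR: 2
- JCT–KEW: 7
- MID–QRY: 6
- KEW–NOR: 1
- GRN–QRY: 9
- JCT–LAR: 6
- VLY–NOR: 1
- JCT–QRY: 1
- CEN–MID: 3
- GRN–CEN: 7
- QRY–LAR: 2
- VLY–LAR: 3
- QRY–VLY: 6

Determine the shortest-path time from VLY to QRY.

Running Dijkstra from VLY:
VLY: 0
NOR: 1  (via VLY)
KEW: 2  (via NOR)
CEN: 2  (via VLY)
LAR: 3  (via VLY)
JCT: 4  (via CEN)
QRY: 5  (via LAR)
Shortest route: VLY → LAR → QRY = 5 min.

5 min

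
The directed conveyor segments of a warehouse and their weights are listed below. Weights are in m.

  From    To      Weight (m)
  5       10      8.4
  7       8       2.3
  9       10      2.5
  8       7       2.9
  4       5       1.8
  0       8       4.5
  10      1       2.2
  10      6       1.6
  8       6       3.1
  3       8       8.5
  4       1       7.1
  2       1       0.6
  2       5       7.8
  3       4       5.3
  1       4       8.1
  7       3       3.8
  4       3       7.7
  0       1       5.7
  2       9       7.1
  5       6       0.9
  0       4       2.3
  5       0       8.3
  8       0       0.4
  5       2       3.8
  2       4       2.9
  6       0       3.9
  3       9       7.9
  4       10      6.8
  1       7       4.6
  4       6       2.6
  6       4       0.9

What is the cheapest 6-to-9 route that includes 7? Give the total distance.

Best 6 to 7: 6 → 0 → 8 → 7 costing 11.3
Shortest 7→9: 7 → 3 → 9 = 11.7
Total via 7: 11.3 + 11.7 = 23 m.

23 m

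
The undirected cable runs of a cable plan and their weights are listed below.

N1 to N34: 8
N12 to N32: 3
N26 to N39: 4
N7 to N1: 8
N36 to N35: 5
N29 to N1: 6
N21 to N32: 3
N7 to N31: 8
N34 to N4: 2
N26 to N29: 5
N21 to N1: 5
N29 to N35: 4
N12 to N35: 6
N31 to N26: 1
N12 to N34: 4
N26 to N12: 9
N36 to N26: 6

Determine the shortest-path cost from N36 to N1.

Compare a few routes:
N36 - N35 - N29 - N1: 5+4+6 = 15
N36 - N26 - N29 - N1: 6+5+6 = 17
The minimum is 15 via N36 - N35 - N29 - N1.

15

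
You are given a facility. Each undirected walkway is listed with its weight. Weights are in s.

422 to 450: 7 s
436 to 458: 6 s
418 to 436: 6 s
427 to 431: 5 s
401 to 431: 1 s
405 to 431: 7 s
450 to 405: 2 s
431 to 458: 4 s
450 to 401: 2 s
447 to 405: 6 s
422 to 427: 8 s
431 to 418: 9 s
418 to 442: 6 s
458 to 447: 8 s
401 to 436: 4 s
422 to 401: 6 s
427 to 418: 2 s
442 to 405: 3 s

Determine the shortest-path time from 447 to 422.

15 s

Candidate routes:
447 → 405 → 431 → 401 → 422: 6+7+1+6 = 20
447 → 405 → 450 → 401 → 422: 6+2+2+6 = 16
447 → 458 → 431 → 401 → 422: 8+4+1+6 = 19
447 → 405 → 450 → 422: 6+2+7 = 15
The minimum is 15 s via 447 → 405 → 450 → 422.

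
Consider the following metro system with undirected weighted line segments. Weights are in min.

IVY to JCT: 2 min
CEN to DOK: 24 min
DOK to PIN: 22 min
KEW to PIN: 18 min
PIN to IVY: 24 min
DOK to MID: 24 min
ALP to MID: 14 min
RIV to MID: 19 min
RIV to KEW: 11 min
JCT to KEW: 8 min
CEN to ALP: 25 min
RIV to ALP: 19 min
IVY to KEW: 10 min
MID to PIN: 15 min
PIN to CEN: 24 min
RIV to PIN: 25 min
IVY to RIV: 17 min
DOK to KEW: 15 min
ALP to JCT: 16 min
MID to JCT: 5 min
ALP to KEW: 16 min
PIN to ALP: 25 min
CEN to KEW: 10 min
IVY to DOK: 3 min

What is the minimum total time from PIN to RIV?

Running Dijkstra from PIN:
PIN: 0
MID: 15  (via PIN)
KEW: 18  (via PIN)
JCT: 20  (via MID)
DOK: 22  (via PIN)
IVY: 22  (via JCT)
CEN: 24  (via PIN)
RIV: 25  (via PIN)
Shortest route: PIN → RIV = 25 min.

25 min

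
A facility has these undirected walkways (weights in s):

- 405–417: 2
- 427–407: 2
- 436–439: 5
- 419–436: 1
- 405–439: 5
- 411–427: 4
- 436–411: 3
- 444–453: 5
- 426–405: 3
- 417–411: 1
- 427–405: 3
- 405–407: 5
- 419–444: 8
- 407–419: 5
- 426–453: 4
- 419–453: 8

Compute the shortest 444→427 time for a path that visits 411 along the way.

16 s

Best 444 to 411: 444–419–436–411 costing 12
Best 411 to 427: 411–427 costing 4
Total via 411: 12 + 4 = 16 s.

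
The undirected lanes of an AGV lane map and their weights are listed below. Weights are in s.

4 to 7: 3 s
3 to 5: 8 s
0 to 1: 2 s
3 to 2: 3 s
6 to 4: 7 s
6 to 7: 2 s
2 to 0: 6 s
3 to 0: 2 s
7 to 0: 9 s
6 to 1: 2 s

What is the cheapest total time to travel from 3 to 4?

11 s

Candidate routes:
3–0–1–6–4: 2+2+2+7 = 13
3–0–1–6–7–4: 2+2+2+2+3 = 11
3–0–7–4: 2+9+3 = 14
Cheapest is 3–0–1–6–7–4 at 11 s.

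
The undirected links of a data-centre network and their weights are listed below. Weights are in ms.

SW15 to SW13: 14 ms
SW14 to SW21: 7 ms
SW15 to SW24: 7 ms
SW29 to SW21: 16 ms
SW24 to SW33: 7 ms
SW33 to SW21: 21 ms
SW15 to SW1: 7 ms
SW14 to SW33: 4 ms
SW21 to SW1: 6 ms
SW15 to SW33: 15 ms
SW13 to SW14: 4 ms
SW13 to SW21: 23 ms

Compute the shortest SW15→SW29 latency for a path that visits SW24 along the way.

Best SW15 to SW24: SW15–SW24 costing 7
Best SW24 to SW29: SW24–SW33–SW14–SW21–SW29 costing 34
Total via SW24: 7 + 34 = 41 ms.

41 ms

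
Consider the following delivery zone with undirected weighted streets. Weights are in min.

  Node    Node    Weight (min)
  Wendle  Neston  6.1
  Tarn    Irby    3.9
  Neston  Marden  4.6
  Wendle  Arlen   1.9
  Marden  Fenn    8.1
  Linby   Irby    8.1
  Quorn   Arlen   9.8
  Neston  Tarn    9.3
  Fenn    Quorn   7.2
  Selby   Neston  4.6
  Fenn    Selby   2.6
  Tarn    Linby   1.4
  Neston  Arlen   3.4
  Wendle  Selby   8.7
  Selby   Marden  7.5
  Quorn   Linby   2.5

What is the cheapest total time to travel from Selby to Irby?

Enumerating some paths:
Selby - Fenn - Quorn - Linby - Irby: 2.6+7.2+2.5+8.1 = 20.4
Selby - Neston - Tarn - Irby: 4.6+9.3+3.9 = 17.8
Selby - Fenn - Quorn - Linby - Tarn - Irby: 2.6+7.2+2.5+1.4+3.9 = 17.6
Selby - Neston - Tarn - Linby - Irby: 4.6+9.3+1.4+8.1 = 23.4
Cheapest is Selby - Fenn - Quorn - Linby - Tarn - Irby at 17.6 min.

17.6 min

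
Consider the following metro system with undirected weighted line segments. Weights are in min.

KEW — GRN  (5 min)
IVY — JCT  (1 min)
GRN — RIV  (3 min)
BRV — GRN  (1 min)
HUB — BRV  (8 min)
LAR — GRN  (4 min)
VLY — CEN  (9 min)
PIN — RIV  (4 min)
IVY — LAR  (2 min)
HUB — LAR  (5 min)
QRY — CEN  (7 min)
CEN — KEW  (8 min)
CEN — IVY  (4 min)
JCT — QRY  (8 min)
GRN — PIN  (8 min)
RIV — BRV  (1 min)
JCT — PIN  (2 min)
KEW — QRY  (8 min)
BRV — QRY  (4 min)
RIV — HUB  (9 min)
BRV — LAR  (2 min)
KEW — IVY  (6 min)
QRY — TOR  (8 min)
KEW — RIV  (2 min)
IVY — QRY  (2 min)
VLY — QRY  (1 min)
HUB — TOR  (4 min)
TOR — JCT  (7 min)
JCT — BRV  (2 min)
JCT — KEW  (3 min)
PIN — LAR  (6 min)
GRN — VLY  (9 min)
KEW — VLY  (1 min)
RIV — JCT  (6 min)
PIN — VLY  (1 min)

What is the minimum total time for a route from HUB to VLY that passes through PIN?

11 min

Shortest HUB→PIN: HUB → LAR → IVY → JCT → PIN = 10
Best PIN to VLY: PIN → VLY costing 1
Total via PIN: 10 + 1 = 11 min.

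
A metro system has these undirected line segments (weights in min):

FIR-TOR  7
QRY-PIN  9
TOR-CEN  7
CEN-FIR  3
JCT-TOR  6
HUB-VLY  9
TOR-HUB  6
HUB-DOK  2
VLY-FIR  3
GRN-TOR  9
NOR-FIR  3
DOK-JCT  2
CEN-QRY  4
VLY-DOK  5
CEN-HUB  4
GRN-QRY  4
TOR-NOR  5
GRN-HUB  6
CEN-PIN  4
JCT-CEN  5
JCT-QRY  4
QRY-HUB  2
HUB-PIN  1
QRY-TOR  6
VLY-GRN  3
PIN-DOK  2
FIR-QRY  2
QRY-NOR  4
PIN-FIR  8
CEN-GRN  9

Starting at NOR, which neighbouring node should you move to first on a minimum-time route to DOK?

QRY

Candidate routes:
NOR - QRY - HUB - DOK: 4+2+2 = 8
NOR - FIR - QRY - HUB - DOK: 3+2+2+2 = 9
The minimum is 8 min via NOR - QRY - HUB - DOK.
So from NOR the first move is to QRY.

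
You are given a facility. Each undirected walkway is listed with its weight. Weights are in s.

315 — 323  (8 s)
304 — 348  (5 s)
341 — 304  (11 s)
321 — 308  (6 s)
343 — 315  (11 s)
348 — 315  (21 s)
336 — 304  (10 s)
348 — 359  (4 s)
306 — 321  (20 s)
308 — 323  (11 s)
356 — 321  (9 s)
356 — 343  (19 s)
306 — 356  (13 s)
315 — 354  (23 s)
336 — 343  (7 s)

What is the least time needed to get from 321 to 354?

48 s

Settle nodes by increasing distance from 321:
321: 0
308: 6  (via 321)
356: 9  (via 321)
323: 17  (via 308)
306: 20  (via 321)
315: 25  (via 323)
343: 28  (via 356)
336: 35  (via 343)
304: 45  (via 336)
348: 46  (via 315)
354: 48  (via 315)
Shortest route: 321 → 308 → 323 → 315 → 354 = 48 s.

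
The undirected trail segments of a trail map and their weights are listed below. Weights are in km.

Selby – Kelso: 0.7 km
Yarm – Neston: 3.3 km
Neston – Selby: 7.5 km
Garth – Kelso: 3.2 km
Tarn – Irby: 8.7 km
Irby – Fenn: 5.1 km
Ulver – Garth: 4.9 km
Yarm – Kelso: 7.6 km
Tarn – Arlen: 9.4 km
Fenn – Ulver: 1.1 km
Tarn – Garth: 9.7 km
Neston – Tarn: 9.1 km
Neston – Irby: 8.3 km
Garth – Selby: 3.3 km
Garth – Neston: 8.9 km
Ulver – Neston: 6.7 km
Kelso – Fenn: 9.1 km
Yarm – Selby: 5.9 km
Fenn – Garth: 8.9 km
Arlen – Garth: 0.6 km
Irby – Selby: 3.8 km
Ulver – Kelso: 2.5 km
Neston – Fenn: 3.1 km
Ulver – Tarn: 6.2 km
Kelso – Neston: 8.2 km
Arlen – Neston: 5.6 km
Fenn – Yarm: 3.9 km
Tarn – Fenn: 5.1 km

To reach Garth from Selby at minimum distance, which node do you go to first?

Enumerating some paths:
Selby - Kelso - Garth: 0.7+3.2 = 3.9
Selby - Kelso - Ulver - Garth: 0.7+2.5+4.9 = 8.1
Selby - Garth: 3.3 = 3.3
Cheapest is Selby - Garth at 3.3 km.
So from Selby the first move is to Garth.

Garth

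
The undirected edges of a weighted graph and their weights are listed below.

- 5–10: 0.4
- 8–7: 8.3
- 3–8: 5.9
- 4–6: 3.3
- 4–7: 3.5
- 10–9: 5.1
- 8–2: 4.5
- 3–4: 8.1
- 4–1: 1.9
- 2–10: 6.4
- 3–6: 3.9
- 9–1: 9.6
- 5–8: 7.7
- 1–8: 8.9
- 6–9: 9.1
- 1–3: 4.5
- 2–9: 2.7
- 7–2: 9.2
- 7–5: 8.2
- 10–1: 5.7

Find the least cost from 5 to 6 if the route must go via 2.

Shortest 5→2: 5 → 10 → 2 = 6.8
Shortest 2→6: 2 → 9 → 6 = 11.8
Total via 2: 6.8 + 11.8 = 18.6.

18.6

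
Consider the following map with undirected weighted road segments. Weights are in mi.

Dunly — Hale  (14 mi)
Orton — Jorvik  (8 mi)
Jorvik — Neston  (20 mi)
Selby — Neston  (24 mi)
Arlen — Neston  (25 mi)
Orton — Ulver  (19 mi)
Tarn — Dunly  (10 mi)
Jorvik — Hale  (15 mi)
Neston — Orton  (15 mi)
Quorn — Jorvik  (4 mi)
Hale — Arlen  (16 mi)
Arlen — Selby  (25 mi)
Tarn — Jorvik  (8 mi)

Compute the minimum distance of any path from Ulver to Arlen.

58 mi

Shortest distances from Ulver:
Ulver: 0
Orton: 19  (via Ulver)
Jorvik: 27  (via Orton)
Quorn: 31  (via Jorvik)
Neston: 34  (via Orton)
Tarn: 35  (via Jorvik)
Hale: 42  (via Jorvik)
Dunly: 45  (via Tarn)
Arlen: 58  (via Hale)
Shortest route: Ulver → Orton → Jorvik → Hale → Arlen = 58 mi.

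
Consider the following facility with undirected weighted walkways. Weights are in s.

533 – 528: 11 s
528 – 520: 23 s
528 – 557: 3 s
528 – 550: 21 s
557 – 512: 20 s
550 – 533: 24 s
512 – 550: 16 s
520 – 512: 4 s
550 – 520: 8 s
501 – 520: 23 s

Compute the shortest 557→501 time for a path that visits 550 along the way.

Best 557 to 550: 557 → 528 → 550 costing 24
Shortest 550→501: 550 → 520 → 501 = 31
Total via 550: 24 + 31 = 55 s.

55 s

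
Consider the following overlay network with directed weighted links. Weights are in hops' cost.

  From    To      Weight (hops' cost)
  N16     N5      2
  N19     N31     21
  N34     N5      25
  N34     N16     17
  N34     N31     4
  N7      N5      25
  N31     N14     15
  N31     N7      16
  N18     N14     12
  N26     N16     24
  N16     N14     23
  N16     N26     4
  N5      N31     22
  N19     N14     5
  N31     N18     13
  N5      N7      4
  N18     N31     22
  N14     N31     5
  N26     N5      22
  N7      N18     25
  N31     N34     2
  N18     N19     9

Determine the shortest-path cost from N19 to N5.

Compare a few routes:
N19 - N14 - N31 - N34 - N16 - N5: 5+5+2+17+2 = 31
N19 - N31 - N34 - N16 - N5: 21+2+17+2 = 42
N19 - N14 - N31 - N34 - N5: 5+5+2+25 = 37
The minimum is 31 hops' cost via N19 - N14 - N31 - N34 - N16 - N5.

31 hops' cost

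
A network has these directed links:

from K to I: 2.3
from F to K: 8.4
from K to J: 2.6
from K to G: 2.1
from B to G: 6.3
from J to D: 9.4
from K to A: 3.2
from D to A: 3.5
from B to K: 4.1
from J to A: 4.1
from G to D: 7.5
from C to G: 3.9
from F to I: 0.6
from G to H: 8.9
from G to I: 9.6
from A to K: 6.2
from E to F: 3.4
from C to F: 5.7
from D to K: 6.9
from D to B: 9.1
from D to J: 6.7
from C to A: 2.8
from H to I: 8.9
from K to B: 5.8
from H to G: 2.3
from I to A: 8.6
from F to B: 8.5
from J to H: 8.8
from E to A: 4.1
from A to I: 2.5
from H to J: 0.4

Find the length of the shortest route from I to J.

17.4

Enumerating some paths:
I → A → K → G → H → J: 8.6+6.2+2.1+8.9+0.4 = 26.2
I → A → K → G → D → J: 8.6+6.2+2.1+7.5+6.7 = 31.1
I → A → K → J: 8.6+6.2+2.6 = 17.4
The minimum is 17.4 via I → A → K → J.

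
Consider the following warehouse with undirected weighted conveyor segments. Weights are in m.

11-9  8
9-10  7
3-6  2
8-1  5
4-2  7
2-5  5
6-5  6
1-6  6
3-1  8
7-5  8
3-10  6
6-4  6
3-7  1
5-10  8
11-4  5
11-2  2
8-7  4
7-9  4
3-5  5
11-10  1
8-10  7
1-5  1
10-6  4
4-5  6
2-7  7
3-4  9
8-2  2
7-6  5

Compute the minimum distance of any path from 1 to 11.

Compare a few routes:
1–5–2–11: 1+5+2 = 8
1–8–2–11: 5+2+2 = 9
The minimum is 8 m via 1–5–2–11.

8 m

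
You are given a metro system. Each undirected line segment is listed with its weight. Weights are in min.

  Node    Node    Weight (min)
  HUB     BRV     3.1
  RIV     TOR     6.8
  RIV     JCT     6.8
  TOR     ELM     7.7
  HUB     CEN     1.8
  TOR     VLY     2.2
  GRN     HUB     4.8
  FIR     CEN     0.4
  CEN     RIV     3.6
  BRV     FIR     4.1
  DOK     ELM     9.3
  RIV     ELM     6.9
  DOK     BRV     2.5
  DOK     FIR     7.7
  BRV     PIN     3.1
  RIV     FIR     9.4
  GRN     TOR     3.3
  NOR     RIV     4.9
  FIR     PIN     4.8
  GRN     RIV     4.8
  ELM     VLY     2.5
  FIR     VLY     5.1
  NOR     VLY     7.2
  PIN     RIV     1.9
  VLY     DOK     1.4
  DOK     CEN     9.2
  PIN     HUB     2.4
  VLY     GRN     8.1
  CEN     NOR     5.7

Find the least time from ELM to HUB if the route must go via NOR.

Best ELM to NOR: ELM → VLY → NOR costing 9.7
Best NOR to HUB: NOR → CEN → HUB costing 7.5
Total via NOR: 9.7 + 7.5 = 17.2 min.

17.2 min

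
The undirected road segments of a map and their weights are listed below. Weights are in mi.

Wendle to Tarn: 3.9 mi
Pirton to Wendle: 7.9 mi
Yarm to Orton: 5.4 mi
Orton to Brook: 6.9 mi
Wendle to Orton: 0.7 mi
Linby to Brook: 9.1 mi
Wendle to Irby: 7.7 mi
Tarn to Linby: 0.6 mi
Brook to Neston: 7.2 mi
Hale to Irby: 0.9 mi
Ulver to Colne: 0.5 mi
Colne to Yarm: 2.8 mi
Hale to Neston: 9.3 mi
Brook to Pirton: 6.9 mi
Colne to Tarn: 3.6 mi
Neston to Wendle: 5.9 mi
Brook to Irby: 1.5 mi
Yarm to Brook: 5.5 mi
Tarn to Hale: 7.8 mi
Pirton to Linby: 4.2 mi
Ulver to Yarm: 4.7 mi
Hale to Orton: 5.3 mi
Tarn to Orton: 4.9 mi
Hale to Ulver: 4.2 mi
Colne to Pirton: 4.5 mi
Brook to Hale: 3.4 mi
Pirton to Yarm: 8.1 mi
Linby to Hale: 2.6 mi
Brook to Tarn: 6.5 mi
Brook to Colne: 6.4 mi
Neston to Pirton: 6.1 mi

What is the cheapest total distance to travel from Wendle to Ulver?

Enumerating some paths:
Wendle–Orton–Tarn–Colne–Ulver: 0.7+4.9+3.6+0.5 = 9.7
Wendle–Tarn–Colne–Ulver: 3.9+3.6+0.5 = 8
Wendle–Orton–Yarm–Colne–Ulver: 0.7+5.4+2.8+0.5 = 9.4
Wendle–Orton–Hale–Ulver: 0.7+5.3+4.2 = 10.2
Cheapest is Wendle–Tarn–Colne–Ulver at 8 mi.

8 mi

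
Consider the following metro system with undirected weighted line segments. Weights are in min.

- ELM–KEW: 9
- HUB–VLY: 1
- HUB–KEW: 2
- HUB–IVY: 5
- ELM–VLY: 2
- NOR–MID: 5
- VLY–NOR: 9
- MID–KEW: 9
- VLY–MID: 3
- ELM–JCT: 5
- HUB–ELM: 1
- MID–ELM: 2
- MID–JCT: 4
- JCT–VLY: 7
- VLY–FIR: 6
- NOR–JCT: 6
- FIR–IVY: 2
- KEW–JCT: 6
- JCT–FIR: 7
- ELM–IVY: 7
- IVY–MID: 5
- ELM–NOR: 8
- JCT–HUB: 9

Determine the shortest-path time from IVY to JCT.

Candidate routes:
IVY → HUB → ELM → JCT: 5+1+5 = 11
IVY → FIR → JCT: 2+7 = 9
IVY → ELM → JCT: 7+5 = 12
The minimum is 9 min via IVY → FIR → JCT.

9 min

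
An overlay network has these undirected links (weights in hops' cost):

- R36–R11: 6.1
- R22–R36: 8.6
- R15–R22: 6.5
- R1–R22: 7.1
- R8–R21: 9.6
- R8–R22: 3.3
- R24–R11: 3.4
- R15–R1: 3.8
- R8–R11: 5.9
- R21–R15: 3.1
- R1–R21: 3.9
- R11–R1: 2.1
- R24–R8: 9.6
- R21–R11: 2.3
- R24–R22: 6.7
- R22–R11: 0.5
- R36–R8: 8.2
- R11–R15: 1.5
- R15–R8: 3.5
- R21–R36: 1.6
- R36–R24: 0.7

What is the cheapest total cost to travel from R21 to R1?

3.9 hops' cost

Candidate routes:
R21–R1: 3.9 = 3.9
R21–R15–R11–R1: 3.1+1.5+2.1 = 6.7
R21–R11–R1: 2.3+2.1 = 4.4
Cheapest is R21–R1 at 3.9 hops' cost.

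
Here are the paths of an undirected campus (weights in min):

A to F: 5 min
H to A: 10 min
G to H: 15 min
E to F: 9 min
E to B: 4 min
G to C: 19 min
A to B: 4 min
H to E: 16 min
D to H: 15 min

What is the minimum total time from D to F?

30 min

Candidate routes:
D - H - A - F: 15+10+5 = 30
D - H - E - F: 15+16+9 = 40
Cheapest is D - H - A - F at 30 min.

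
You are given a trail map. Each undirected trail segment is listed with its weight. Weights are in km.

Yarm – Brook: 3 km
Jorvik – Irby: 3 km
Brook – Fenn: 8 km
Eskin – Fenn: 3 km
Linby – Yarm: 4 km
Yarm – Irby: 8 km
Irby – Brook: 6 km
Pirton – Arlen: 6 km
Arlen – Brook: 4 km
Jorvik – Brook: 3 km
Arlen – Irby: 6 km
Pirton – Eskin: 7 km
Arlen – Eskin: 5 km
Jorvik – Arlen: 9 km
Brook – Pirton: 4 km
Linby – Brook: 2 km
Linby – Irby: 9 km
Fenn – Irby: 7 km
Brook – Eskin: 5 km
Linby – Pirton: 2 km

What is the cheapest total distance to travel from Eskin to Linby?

7 km

Running Dijkstra from Eskin:
Eskin: 0
Fenn: 3  (via Eskin)
Arlen: 5  (via Eskin)
Brook: 5  (via Eskin)
Pirton: 7  (via Eskin)
Linby: 7  (via Brook)
Shortest route: Eskin → Brook → Linby = 7 km.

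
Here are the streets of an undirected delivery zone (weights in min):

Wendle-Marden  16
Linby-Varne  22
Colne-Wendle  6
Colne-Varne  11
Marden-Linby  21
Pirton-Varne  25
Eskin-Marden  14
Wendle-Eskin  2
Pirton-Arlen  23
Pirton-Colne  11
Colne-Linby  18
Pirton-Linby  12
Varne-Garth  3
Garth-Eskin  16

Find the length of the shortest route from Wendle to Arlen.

40 min

Shortest distances from Wendle:
Wendle: 0
Eskin: 2  (via Wendle)
Colne: 6  (via Wendle)
Marden: 16  (via Wendle)
Pirton: 17  (via Colne)
Varne: 17  (via Colne)
Garth: 18  (via Eskin)
Linby: 24  (via Colne)
Arlen: 40  (via Pirton)
Shortest route: Wendle → Colne → Pirton → Arlen = 40 min.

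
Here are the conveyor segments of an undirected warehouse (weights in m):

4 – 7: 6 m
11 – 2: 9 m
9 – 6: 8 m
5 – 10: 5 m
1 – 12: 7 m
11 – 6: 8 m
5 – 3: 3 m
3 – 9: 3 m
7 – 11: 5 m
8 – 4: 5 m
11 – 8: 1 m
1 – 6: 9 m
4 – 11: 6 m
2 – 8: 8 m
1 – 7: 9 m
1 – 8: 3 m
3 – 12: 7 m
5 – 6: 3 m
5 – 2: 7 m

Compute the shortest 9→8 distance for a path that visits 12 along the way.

20 m

Shortest 9→12: 9–3–12 = 10
Best 12 to 8: 12–1–8 costing 10
Total via 12: 10 + 10 = 20 m.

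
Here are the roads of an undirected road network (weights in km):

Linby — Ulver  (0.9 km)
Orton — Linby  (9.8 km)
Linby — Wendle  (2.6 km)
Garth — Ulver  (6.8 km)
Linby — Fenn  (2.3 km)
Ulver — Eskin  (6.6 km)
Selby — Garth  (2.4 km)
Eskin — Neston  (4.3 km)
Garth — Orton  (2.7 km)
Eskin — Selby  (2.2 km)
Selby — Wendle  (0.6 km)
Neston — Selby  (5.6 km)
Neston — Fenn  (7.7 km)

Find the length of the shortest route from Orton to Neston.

10.7 km

Compare a few routes:
Orton–Garth–Selby–Neston: 2.7+2.4+5.6 = 10.7
Orton–Garth–Selby–Eskin–Neston: 2.7+2.4+2.2+4.3 = 11.6
Orton–Garth–Selby–Wendle–Linby–Fenn–Neston: 2.7+2.4+0.6+2.6+2.3+7.7 = 18.3
Orton–Linby–Wendle–Selby–Neston: 9.8+2.6+0.6+5.6 = 18.6
Cheapest is Orton–Garth–Selby–Neston at 10.7 km.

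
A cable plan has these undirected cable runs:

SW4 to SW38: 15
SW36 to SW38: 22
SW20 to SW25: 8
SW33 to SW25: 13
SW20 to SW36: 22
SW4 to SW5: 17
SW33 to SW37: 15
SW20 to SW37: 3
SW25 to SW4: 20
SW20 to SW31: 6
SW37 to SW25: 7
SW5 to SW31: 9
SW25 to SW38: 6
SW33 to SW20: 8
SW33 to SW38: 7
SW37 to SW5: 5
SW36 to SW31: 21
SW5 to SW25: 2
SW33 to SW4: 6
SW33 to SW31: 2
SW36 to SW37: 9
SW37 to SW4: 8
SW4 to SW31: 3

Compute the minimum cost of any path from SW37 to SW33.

Shortest distances from SW37:
SW37: 0
SW20: 3  (via SW37)
SW5: 5  (via SW37)
SW25: 7  (via SW37)
SW4: 8  (via SW37)
SW31: 9  (via SW20)
SW36: 9  (via SW37)
SW33: 11  (via SW20)
Shortest route: SW37 → SW20 → SW33 = 11.

11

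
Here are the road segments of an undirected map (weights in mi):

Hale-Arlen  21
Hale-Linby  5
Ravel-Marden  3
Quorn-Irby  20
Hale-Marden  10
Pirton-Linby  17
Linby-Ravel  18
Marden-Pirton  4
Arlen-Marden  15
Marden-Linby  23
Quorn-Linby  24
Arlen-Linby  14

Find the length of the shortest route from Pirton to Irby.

61 mi

Settle nodes by increasing distance from Pirton:
Pirton: 0
Marden: 4  (via Pirton)
Ravel: 7  (via Marden)
Hale: 14  (via Marden)
Linby: 17  (via Pirton)
Arlen: 19  (via Marden)
Quorn: 41  (via Linby)
Irby: 61  (via Quorn)
Shortest route: Pirton–Linby–Quorn–Irby = 61 mi.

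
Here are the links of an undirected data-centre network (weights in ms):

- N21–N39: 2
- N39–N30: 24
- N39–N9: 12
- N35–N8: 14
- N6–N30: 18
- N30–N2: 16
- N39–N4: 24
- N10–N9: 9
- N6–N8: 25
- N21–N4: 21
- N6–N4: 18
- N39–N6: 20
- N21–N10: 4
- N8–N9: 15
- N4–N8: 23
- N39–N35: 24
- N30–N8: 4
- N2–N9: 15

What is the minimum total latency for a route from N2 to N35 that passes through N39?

Best N2 to N39: N2–N9–N39 costing 27
Best N39 to N35: N39–N35 costing 24
Total via N39: 27 + 24 = 51 ms.

51 ms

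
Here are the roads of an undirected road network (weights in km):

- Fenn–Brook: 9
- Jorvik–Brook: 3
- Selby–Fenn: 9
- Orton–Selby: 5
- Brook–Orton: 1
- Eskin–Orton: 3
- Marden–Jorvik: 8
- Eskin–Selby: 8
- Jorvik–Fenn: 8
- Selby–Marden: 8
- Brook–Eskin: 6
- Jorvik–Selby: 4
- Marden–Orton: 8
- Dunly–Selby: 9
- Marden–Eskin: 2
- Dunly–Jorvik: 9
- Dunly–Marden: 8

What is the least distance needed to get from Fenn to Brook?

9 km

Enumerating some paths:
Fenn–Jorvik–Brook: 8+3 = 11
Fenn–Selby–Orton–Brook: 9+5+1 = 15
Fenn–Brook: 9 = 9
The minimum is 9 km via Fenn–Brook.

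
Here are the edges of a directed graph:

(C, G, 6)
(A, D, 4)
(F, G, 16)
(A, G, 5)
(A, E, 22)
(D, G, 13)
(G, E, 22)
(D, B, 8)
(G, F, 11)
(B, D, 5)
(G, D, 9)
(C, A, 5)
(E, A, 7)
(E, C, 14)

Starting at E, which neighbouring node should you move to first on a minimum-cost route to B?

Compare a few routes:
E–A–G–D–B: 7+5+9+8 = 29
E–C–A–D–B: 14+5+4+8 = 31
E–C–G–D–B: 14+6+9+8 = 37
E–A–D–B: 7+4+8 = 19
The minimum is 19 via E–A–D–B.
So from E the first move is to A.

A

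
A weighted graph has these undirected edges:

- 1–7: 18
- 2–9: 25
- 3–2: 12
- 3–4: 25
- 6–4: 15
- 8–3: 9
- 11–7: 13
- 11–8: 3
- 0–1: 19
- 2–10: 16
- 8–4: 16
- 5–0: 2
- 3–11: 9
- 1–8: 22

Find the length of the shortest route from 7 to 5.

Candidate routes:
7–1–0–5: 18+19+2 = 39
7–11–8–1–0–5: 13+3+22+19+2 = 59
The minimum is 39 via 7–1–0–5.

39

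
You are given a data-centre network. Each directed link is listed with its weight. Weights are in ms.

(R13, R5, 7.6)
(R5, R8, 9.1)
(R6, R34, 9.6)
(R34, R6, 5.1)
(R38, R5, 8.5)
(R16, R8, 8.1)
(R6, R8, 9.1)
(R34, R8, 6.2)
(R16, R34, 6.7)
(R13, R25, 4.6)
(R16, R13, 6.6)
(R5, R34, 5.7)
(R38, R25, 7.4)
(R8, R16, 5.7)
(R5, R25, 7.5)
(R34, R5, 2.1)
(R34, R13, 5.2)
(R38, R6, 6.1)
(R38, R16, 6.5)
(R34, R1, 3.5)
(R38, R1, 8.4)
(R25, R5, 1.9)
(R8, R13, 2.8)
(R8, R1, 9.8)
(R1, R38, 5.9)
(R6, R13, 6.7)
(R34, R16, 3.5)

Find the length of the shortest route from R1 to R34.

Candidate routes:
R1–R38–R25–R5–R34: 5.9+7.4+1.9+5.7 = 20.9
R1–R38–R16–R34: 5.9+6.5+6.7 = 19.1
R1–R38–R6–R34: 5.9+6.1+9.6 = 21.6
R1–R38–R5–R34: 5.9+8.5+5.7 = 20.1
The minimum is 19.1 ms via R1–R38–R16–R34.

19.1 ms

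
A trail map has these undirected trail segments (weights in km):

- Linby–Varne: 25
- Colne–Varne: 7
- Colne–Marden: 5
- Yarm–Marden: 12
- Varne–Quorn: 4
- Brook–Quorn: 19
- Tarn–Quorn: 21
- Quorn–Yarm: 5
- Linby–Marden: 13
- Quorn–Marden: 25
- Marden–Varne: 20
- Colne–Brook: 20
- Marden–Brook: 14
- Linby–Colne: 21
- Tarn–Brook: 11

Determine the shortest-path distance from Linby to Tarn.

38 km

Compare a few routes:
Linby → Marden → Colne → Brook → Tarn: 13+5+20+11 = 49
Linby → Varne → Quorn → Tarn: 25+4+21 = 50
Linby → Marden → Brook → Tarn: 13+14+11 = 38
Linby → Marden → Colne → Varne → Quorn → Tarn: 13+5+7+4+21 = 50
The minimum is 38 km via Linby → Marden → Brook → Tarn.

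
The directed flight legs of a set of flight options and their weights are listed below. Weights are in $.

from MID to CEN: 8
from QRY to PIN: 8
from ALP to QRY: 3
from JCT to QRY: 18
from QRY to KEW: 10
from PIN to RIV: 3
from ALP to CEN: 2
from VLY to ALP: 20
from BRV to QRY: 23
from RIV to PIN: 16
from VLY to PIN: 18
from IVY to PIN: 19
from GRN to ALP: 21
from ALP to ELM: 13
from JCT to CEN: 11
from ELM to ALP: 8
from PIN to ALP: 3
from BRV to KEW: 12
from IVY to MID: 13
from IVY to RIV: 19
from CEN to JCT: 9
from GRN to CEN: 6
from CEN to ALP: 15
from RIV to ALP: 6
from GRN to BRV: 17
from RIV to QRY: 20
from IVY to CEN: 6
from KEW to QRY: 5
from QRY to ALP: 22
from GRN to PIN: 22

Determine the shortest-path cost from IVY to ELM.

$34

Compare a few routes:
IVY - CEN - ALP - ELM: 6+15+13 = 34
IVY - PIN - ALP - ELM: 19+3+13 = 35
IVY - PIN - RIV - ALP - ELM: 19+3+6+13 = 41
IVY - RIV - ALP - ELM: 19+6+13 = 38
The minimum is $34 via IVY - CEN - ALP - ELM.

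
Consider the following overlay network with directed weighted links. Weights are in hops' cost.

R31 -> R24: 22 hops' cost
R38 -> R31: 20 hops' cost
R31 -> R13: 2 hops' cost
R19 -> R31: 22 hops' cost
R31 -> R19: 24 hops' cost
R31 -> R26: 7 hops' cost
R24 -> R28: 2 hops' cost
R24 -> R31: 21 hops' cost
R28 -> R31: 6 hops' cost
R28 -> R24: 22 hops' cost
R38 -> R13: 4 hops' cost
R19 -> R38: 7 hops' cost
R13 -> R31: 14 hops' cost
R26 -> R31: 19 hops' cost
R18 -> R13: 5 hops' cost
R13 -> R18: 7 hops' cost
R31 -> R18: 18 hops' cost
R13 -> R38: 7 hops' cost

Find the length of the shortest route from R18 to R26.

Shortest distances from R18:
R18: 0
R13: 5  (via R18)
R38: 12  (via R13)
R31: 19  (via R13)
R26: 26  (via R31)
Shortest route: R18 → R13 → R31 → R26 = 26 hops' cost.

26 hops' cost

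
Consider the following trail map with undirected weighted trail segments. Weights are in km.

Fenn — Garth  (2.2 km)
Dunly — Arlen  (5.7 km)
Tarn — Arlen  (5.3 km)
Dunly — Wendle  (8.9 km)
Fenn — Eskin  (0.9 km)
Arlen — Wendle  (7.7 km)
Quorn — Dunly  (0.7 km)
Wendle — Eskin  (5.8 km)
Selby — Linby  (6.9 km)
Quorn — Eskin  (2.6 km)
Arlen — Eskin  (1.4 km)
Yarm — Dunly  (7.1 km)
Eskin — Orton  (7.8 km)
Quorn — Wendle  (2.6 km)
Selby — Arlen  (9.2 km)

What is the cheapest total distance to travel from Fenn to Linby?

18.4 km

Enumerating some paths:
Fenn - Eskin - Arlen - Selby - Linby: 0.9+1.4+9.2+6.9 = 18.4
Fenn - Eskin - Quorn - Dunly - Arlen - Selby - Linby: 0.9+2.6+0.7+5.7+9.2+6.9 = 26
Cheapest is Fenn - Eskin - Arlen - Selby - Linby at 18.4 km.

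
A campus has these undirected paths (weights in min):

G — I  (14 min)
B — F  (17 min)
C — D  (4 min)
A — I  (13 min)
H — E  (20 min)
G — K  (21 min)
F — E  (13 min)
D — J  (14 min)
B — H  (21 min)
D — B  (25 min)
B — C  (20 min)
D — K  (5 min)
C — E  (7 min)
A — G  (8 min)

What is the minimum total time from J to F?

38 min

Candidate routes:
J → D → C → E → F: 14+4+7+13 = 38
J → D → C → B → F: 14+4+20+17 = 55
J → D → B → F: 14+25+17 = 56
Cheapest is J → D → C → E → F at 38 min.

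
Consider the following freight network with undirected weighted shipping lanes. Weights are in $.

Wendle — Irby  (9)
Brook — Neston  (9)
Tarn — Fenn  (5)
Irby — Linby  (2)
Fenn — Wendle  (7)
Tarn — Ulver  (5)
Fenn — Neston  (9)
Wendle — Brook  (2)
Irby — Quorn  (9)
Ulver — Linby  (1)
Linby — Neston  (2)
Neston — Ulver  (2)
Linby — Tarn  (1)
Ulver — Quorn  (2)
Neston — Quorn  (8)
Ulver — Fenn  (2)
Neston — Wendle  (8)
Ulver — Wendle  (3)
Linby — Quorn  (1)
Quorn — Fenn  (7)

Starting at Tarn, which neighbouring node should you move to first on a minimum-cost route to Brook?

Enumerating some paths:
Tarn–Linby–Quorn–Ulver–Wendle–Brook: 1+1+2+3+2 = 9
Tarn–Linby–Ulver–Wendle–Brook: 1+1+3+2 = 7
Cheapest is Tarn–Linby–Ulver–Wendle–Brook at $7.
So from Tarn the first move is to Linby.

Linby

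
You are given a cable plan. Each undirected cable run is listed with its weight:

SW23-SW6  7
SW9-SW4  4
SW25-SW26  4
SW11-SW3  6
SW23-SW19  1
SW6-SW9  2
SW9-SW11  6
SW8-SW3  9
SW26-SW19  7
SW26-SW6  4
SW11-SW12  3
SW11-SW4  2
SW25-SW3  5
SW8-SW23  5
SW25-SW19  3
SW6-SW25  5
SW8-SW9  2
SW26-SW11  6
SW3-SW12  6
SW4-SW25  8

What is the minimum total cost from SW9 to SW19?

Running Dijkstra from SW9:
SW9: 0
SW6: 2  (via SW9)
SW8: 2  (via SW9)
SW4: 4  (via SW9)
SW26: 6  (via SW6)
SW11: 6  (via SW9)
SW23: 7  (via SW8)
SW25: 7  (via SW6)
SW19: 8  (via SW23)
Shortest route: SW9 → SW8 → SW23 → SW19 = 8.

8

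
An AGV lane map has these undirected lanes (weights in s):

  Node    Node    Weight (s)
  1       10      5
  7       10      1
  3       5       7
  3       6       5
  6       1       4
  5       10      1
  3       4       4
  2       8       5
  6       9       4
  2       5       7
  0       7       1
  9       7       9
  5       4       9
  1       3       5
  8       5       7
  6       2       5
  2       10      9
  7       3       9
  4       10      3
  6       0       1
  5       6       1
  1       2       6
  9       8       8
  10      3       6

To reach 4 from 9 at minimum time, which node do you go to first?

6

Compare a few routes:
9–6–0–7–10–4: 4+1+1+1+3 = 10
9–7–10–4: 9+1+3 = 13
9–6–5–10–4: 4+1+1+3 = 9
9–6–3–4: 4+5+4 = 13
The minimum is 9 s via 9–6–5–10–4.
So from 9 the first move is to 6.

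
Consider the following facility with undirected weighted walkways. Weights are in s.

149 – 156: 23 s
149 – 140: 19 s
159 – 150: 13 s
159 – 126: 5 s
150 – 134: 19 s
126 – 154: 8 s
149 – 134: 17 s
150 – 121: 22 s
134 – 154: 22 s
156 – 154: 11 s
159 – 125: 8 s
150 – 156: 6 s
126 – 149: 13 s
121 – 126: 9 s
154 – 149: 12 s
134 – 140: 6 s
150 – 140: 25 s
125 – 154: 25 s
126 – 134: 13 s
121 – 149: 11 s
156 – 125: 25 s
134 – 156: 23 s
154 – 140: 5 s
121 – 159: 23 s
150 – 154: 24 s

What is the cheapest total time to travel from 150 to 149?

29 s

Candidate routes:
150 → 156 → 149: 6+23 = 29
150 → 159 → 126 → 149: 13+5+13 = 31
Cheapest is 150 → 156 → 149 at 29 s.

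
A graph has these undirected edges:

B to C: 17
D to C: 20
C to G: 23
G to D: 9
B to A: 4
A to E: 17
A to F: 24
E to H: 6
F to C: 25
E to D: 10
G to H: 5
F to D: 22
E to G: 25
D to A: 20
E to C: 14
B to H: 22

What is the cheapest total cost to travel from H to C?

20

Candidate routes:
H - E - C: 6+14 = 20
H - G - C: 5+23 = 28
H - G - D - C: 5+9+20 = 34
H - E - D - C: 6+10+20 = 36
The minimum is 20 via H - E - C.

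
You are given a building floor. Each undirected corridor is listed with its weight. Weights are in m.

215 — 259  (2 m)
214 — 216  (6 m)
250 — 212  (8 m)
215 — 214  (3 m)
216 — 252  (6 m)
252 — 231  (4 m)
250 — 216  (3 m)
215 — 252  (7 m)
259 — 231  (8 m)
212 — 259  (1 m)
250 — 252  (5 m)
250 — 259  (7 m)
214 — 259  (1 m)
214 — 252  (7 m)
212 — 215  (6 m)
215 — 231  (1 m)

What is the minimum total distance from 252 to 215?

Settle nodes by increasing distance from 252:
252: 0
231: 4  (via 252)
250: 5  (via 252)
215: 5  (via 231)
Shortest route: 252–231–215 = 5 m.

5 m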